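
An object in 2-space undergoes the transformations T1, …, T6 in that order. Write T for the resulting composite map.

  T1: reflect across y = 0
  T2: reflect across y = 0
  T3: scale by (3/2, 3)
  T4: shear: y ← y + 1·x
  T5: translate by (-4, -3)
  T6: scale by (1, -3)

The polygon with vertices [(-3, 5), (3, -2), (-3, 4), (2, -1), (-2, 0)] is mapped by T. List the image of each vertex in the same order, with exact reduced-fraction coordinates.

image vertices: (-17/2, -45/2), (1/2, 27/2), (-17/2, -27/2), (-1, 9), (-7, 18)

T1 reflect across y = 0: (-3, 5) → (-3, -5); (3, -2) → (3, 2); (-3, 4) → (-3, -4); (2, -1) → (2, 1); (-2, 0) → (-2, 0)
T2 reflect across y = 0: (-3, -5) → (-3, 5); (3, 2) → (3, -2); (-3, -4) → (-3, 4); (2, 1) → (2, -1); (-2, 0) → (-2, 0)
T3 scale by (3/2, 3): (-3, 5) → (-9/2, 15); (3, -2) → (9/2, -6); (-3, 4) → (-9/2, 12); (2, -1) → (3, -3); (-2, 0) → (-3, 0)
T4 shear: y ← y + 1·x: (-9/2, 15) → (-9/2, 21/2); (9/2, -6) → (9/2, -3/2); (-9/2, 12) → (-9/2, 15/2); (3, -3) → (3, 0); (-3, 0) → (-3, -3)
T5 translate by (-4, -3): (-9/2, 21/2) → (-17/2, 15/2); (9/2, -3/2) → (1/2, -9/2); (-9/2, 15/2) → (-17/2, 9/2); (3, 0) → (-1, -3); (-3, -3) → (-7, -6)
T6 scale by (1, -3): (-17/2, 15/2) → (-17/2, -45/2); (1/2, -9/2) → (1/2, 27/2); (-17/2, 9/2) → (-17/2, -27/2); (-1, -3) → (-1, 9); (-7, -6) → (-7, 18)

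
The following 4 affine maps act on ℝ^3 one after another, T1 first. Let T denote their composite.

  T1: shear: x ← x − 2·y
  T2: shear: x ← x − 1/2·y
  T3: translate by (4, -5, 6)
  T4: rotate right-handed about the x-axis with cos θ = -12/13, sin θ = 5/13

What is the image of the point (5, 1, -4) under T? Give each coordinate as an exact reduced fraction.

T1 shear: x ← x − 2·y: (5, 1, -4) → (3, 1, -4)
T2 shear: x ← x − 1/2·y: (3, 1, -4) → (5/2, 1, -4)
T3 translate by (4, -5, 6): (5/2, 1, -4) → (13/2, -4, 2)
T4 rotate right-handed about the x-axis with cos θ = -12/13, sin θ = 5/13: (13/2, -4, 2) → (13/2, 38/13, -44/13)

T(p) = (13/2, 38/13, -44/13)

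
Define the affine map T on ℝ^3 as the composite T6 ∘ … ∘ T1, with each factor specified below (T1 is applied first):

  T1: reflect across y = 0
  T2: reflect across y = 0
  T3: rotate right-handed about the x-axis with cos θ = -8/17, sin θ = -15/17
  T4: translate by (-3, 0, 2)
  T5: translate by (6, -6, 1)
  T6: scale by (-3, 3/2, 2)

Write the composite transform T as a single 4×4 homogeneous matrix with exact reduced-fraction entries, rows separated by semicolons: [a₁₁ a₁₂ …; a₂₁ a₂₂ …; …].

T1 = [1 0 0 0; 0 -1 0 0; 0 0 1 0; 0 0 0 1]
T2·T1 = [1 0 0 0; 0 1 0 0; 0 0 1 0; 0 0 0 1]
T3·…·T1 = [1 0 0 0; 0 -8/17 15/17 0; 0 -15/17 -8/17 0; 0 0 0 1]
T4·…·T1 = [1 0 0 -3; 0 -8/17 15/17 0; 0 -15/17 -8/17 2; 0 0 0 1]
T5·…·T1 = [1 0 0 3; 0 -8/17 15/17 -6; 0 -15/17 -8/17 3; 0 0 0 1]
T6·…·T1 = [-3 0 0 -9; 0 -12/17 45/34 -9; 0 -30/17 -16/17 6; 0 0 0 1]

T = [-3 0 0 -9; 0 -12/17 45/34 -9; 0 -30/17 -16/17 6; 0 0 0 1]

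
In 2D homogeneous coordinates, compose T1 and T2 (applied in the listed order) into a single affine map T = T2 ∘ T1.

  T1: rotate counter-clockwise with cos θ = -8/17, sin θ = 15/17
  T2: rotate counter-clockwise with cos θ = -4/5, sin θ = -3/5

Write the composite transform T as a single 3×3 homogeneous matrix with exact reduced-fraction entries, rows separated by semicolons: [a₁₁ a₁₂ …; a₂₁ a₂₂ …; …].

T1 = [-8/17 -15/17 0; 15/17 -8/17 0; 0 0 1]
T2·T1 = [77/85 36/85 0; -36/85 77/85 0; 0 0 1]

T = [77/85 36/85 0; -36/85 77/85 0; 0 0 1]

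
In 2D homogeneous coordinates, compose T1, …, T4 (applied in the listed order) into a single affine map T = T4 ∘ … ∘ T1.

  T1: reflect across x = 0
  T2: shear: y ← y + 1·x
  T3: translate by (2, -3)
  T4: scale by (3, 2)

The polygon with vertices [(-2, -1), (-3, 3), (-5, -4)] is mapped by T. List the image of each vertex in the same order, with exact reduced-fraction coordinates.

T1 reflect across x = 0: (-2, -1) → (2, -1); (-3, 3) → (3, 3); (-5, -4) → (5, -4)
T2 shear: y ← y + 1·x: (2, -1) → (2, 1); (3, 3) → (3, 6); (5, -4) → (5, 1)
T3 translate by (2, -3): (2, 1) → (4, -2); (3, 6) → (5, 3); (5, 1) → (7, -2)
T4 scale by (3, 2): (4, -2) → (12, -4); (5, 3) → (15, 6); (7, -2) → (21, -4)

image vertices: (12, -4), (15, 6), (21, -4)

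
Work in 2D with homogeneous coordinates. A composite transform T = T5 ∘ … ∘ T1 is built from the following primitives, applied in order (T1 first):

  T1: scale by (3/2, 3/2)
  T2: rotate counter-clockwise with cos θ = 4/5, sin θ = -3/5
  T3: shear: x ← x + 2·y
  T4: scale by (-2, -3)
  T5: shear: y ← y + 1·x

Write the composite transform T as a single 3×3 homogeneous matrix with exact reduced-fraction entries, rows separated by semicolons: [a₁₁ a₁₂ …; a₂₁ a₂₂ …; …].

T = [6/5 -33/5 0; 39/10 -51/5 0; 0 0 1]

T1 = [3/2 0 0; 0 3/2 0; 0 0 1]
T2·T1 = [6/5 9/10 0; -9/10 6/5 0; 0 0 1]
T3·…·T1 = [-3/5 33/10 0; -9/10 6/5 0; 0 0 1]
T4·…·T1 = [6/5 -33/5 0; 27/10 -18/5 0; 0 0 1]
T5·…·T1 = [6/5 -33/5 0; 39/10 -51/5 0; 0 0 1]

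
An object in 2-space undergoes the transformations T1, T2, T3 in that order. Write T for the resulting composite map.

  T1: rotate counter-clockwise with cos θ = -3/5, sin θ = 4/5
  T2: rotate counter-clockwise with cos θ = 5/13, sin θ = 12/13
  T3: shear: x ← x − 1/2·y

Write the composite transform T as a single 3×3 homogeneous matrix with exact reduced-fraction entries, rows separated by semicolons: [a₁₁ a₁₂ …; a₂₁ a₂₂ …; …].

T1 = [-3/5 -4/5 0; 4/5 -3/5 0; 0 0 1]
T2·T1 = [-63/65 16/65 0; -16/65 -63/65 0; 0 0 1]
T3·…·T1 = [-11/13 19/26 0; -16/65 -63/65 0; 0 0 1]

T = [-11/13 19/26 0; -16/65 -63/65 0; 0 0 1]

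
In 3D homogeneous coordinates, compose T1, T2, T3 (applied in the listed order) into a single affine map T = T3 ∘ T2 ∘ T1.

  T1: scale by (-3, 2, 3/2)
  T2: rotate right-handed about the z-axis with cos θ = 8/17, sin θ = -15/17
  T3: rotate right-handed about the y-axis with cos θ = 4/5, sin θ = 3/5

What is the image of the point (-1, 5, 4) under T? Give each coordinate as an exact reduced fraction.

T(p) = (1002/85, 35/17, -114/85)

T1 scale by (-3, 2, 3/2): (-1, 5, 4) → (3, 10, 6)
T2 rotate right-handed about the z-axis with cos θ = 8/17, sin θ = -15/17: (3, 10, 6) → (174/17, 35/17, 6)
T3 rotate right-handed about the y-axis with cos θ = 4/5, sin θ = 3/5: (174/17, 35/17, 6) → (1002/85, 35/17, -114/85)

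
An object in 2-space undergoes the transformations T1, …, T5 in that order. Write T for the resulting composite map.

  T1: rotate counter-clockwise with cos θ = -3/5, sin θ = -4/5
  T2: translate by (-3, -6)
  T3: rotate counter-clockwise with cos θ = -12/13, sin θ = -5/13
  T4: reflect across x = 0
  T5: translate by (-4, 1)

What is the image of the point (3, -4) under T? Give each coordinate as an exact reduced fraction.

T1 rotate counter-clockwise with cos θ = -3/5, sin θ = -4/5: (3, -4) → (-5, 0)
T2 translate by (-3, -6): (-5, 0) → (-8, -6)
T3 rotate counter-clockwise with cos θ = -12/13, sin θ = -5/13: (-8, -6) → (66/13, 112/13)
T4 reflect across x = 0: (66/13, 112/13) → (-66/13, 112/13)
T5 translate by (-4, 1): (-66/13, 112/13) → (-118/13, 125/13)

T(p) = (-118/13, 125/13)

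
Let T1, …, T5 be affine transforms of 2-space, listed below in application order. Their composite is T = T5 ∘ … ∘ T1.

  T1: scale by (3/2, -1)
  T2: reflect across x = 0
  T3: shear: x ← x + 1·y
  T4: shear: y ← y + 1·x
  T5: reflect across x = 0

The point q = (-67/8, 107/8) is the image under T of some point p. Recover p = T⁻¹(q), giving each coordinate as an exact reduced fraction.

T1 = [3/2 0 0; 0 -1 0; 0 0 1]
T2·T1 = [-3/2 0 0; 0 -1 0; 0 0 1]
T3·…·T1 = [-3/2 -1 0; 0 -1 0; 0 0 1]
T4·…·T1 = [-3/2 -1 0; -3/2 -2 0; 0 0 1]
T5·…·T1 = [3/2 1 0; -3/2 -2 0; 0 0 1]
det M = -3/2; M⁻¹ = [4/3 2/3 0; -1 -1 0; 0 0 1]
M⁻¹ · (-67/8, 107/8)ᵀ = (-9/4, -5)ᵀ

p = (-9/4, -5)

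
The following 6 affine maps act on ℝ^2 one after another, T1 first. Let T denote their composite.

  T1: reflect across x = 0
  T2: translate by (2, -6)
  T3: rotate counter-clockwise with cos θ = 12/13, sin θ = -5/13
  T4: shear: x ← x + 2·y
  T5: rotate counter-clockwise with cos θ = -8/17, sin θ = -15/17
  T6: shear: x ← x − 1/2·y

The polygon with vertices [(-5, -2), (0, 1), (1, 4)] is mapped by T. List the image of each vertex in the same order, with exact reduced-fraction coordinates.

image vertices: (-140/13, 254/13), (-2519/442, 2675/221), (-523/221, 1072/221)

T1 reflect across x = 0: (-5, -2) → (5, -2); (0, 1) → (0, 1); (1, 4) → (-1, 4)
T2 translate by (2, -6): (5, -2) → (7, -8); (0, 1) → (2, -5); (-1, 4) → (1, -2)
T3 rotate counter-clockwise with cos θ = 12/13, sin θ = -5/13: (7, -8) → (44/13, -131/13); (2, -5) → (-1/13, -70/13); (1, -2) → (2/13, -29/13)
T4 shear: x ← x + 2·y: (44/13, -131/13) → (-218/13, -131/13); (-1/13, -70/13) → (-141/13, -70/13); (2/13, -29/13) → (-56/13, -29/13)
T5 rotate counter-clockwise with cos θ = -8/17, sin θ = -15/17: (-218/13, -131/13) → (-1, 254/13); (-141/13, -70/13) → (6/17, 2675/221); (-56/13, -29/13) → (1/17, 1072/221)
T6 shear: x ← x − 1/2·y: (-1, 254/13) → (-140/13, 254/13); (6/17, 2675/221) → (-2519/442, 2675/221); (1/17, 1072/221) → (-523/221, 1072/221)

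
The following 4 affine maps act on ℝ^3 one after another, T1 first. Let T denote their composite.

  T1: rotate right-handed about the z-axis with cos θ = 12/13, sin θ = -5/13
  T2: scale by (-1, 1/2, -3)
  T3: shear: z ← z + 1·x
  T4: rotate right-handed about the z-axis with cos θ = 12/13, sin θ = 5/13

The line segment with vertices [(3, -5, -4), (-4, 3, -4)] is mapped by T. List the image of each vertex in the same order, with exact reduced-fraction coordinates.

T1 rotate right-handed about the z-axis with cos θ = 12/13, sin θ = -5/13: (3, -5, -4) → (11/13, -75/13, -4); (-4, 3, -4) → (-33/13, 56/13, -4)
T2 scale by (-1, 1/2, -3): (11/13, -75/13, -4) → (-11/13, -75/26, 12); (-33/13, 56/13, -4) → (33/13, 28/13, 12)
T3 shear: z ← z + 1·x: (-11/13, -75/26, 12) → (-11/13, -75/26, 145/13); (33/13, 28/13, 12) → (33/13, 28/13, 189/13)
T4 rotate right-handed about the z-axis with cos θ = 12/13, sin θ = 5/13: (-11/13, -75/26, 145/13) → (111/338, -505/169, 145/13); (33/13, 28/13, 189/13) → (256/169, 501/169, 189/13)

image vertices: (111/338, -505/169, 145/13), (256/169, 501/169, 189/13)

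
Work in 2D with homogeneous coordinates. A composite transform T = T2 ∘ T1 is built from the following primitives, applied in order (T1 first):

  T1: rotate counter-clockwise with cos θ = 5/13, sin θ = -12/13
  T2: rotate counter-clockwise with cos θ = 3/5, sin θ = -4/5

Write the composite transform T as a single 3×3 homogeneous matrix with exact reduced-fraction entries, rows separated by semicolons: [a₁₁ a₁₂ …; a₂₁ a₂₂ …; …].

T1 = [5/13 12/13 0; -12/13 5/13 0; 0 0 1]
T2·T1 = [-33/65 56/65 0; -56/65 -33/65 0; 0 0 1]

T = [-33/65 56/65 0; -56/65 -33/65 0; 0 0 1]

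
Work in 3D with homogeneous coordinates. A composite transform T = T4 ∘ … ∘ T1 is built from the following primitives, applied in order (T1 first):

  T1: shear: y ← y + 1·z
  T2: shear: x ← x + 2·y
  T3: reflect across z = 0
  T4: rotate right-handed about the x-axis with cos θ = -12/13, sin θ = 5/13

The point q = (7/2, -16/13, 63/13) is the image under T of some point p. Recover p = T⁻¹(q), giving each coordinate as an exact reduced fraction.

p = (-5/2, -1, 4)

T1 = [1 0 0 0; 0 1 1 0; 0 0 1 0; 0 0 0 1]
T2·T1 = [1 2 2 0; 0 1 1 0; 0 0 1 0; 0 0 0 1]
T3·…·T1 = [1 2 2 0; 0 1 1 0; 0 0 -1 0; 0 0 0 1]
T4·…·T1 = [1 2 2 0; 0 -12/13 -7/13 0; 0 5/13 17/13 0; 0 0 0 1]
det M = -1; M⁻¹ = [1 24/13 -10/13 0; 0 -17/13 -7/13 0; 0 5/13 12/13 0; 0 0 0 1]
M⁻¹ · (7/2, -16/13, 63/13)ᵀ = (-5/2, -1, 4)ᵀ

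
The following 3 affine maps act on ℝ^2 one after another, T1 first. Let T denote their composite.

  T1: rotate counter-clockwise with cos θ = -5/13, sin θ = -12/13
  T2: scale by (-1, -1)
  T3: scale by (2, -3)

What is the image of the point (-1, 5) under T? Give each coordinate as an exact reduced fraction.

T(p) = (-10, -3)

T1 rotate counter-clockwise with cos θ = -5/13, sin θ = -12/13: (-1, 5) → (5, -1)
T2 scale by (-1, -1): (5, -1) → (-5, 1)
T3 scale by (2, -3): (-5, 1) → (-10, -3)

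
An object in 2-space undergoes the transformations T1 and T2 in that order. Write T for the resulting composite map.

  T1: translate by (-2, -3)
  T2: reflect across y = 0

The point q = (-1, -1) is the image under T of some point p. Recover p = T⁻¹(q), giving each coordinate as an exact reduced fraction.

p = (1, 4)

T1 = [1 0 -2; 0 1 -3; 0 0 1]
T2·T1 = [1 0 -2; 0 -1 3; 0 0 1]
det M = -1; M⁻¹ = [1 0 2; 0 -1 3; 0 0 1]
M⁻¹ · (-1, -1)ᵀ = (1, 4)ᵀ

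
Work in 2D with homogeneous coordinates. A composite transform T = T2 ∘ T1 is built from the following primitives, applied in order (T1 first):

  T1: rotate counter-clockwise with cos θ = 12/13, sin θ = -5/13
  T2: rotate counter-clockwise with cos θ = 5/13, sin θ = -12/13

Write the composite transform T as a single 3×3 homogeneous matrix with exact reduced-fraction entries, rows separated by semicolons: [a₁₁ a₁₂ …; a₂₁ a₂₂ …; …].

T = [0 1 0; -1 0 0; 0 0 1]

T1 = [12/13 5/13 0; -5/13 12/13 0; 0 0 1]
T2·T1 = [0 1 0; -1 0 0; 0 0 1]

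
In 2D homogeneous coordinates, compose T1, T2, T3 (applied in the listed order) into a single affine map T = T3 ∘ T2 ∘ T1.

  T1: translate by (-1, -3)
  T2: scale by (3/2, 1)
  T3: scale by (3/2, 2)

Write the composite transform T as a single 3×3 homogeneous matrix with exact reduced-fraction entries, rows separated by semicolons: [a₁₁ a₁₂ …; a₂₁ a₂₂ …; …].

T1 = [1 0 -1; 0 1 -3; 0 0 1]
T2·T1 = [3/2 0 -3/2; 0 1 -3; 0 0 1]
T3·…·T1 = [9/4 0 -9/4; 0 2 -6; 0 0 1]

T = [9/4 0 -9/4; 0 2 -6; 0 0 1]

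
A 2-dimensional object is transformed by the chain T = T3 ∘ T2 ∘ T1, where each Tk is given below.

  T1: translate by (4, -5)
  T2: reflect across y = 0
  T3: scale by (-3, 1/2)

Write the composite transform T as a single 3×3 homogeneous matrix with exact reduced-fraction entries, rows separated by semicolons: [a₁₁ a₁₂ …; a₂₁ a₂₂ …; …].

T1 = [1 0 4; 0 1 -5; 0 0 1]
T2·T1 = [1 0 4; 0 -1 5; 0 0 1]
T3·…·T1 = [-3 0 -12; 0 -1/2 5/2; 0 0 1]

T = [-3 0 -12; 0 -1/2 5/2; 0 0 1]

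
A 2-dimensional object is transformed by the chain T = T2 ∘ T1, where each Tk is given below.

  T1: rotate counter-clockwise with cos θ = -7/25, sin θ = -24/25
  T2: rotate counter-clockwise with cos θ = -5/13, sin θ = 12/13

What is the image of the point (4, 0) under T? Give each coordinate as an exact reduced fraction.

T1 rotate counter-clockwise with cos θ = -7/25, sin θ = -24/25: (4, 0) → (-28/25, -96/25)
T2 rotate counter-clockwise with cos θ = -5/13, sin θ = 12/13: (-28/25, -96/25) → (1292/325, 144/325)

T(p) = (1292/325, 144/325)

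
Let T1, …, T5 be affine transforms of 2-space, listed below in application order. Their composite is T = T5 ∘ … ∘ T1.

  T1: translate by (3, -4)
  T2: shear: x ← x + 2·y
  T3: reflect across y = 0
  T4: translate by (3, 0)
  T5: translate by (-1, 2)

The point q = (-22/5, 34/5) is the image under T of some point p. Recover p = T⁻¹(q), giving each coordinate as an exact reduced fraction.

T1 = [1 0 3; 0 1 -4; 0 0 1]
T2·T1 = [1 2 -5; 0 1 -4; 0 0 1]
T3·…·T1 = [1 2 -5; 0 -1 4; 0 0 1]
T4·…·T1 = [1 2 -2; 0 -1 4; 0 0 1]
T5·…·T1 = [1 2 -3; 0 -1 6; 0 0 1]
det M = -1; M⁻¹ = [1 2 -9; 0 -1 6; 0 0 1]
M⁻¹ · (-22/5, 34/5)ᵀ = (1/5, -4/5)ᵀ

p = (1/5, -4/5)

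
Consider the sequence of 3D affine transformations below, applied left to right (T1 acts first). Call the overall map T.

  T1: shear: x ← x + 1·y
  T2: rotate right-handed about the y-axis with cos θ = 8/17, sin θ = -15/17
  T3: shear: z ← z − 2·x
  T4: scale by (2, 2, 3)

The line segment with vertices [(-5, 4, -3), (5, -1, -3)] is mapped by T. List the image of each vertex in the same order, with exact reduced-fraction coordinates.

image vertices: (74/17, 8, -339/17), (154/17, -2, -354/17)

T1 shear: x ← x + 1·y: (-5, 4, -3) → (-1, 4, -3); (5, -1, -3) → (4, -1, -3)
T2 rotate right-handed about the y-axis with cos θ = 8/17, sin θ = -15/17: (-1, 4, -3) → (37/17, 4, -39/17); (4, -1, -3) → (77/17, -1, 36/17)
T3 shear: z ← z − 2·x: (37/17, 4, -39/17) → (37/17, 4, -113/17); (77/17, -1, 36/17) → (77/17, -1, -118/17)
T4 scale by (2, 2, 3): (37/17, 4, -113/17) → (74/17, 8, -339/17); (77/17, -1, -118/17) → (154/17, -2, -354/17)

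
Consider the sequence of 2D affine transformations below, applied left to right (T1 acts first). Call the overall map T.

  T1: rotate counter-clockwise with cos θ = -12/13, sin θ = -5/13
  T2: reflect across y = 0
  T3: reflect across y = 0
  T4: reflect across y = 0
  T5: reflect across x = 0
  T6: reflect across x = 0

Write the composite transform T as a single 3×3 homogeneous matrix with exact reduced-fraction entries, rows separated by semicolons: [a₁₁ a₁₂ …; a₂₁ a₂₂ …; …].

T1 = [-12/13 5/13 0; -5/13 -12/13 0; 0 0 1]
T2·T1 = [-12/13 5/13 0; 5/13 12/13 0; 0 0 1]
T3·…·T1 = [-12/13 5/13 0; -5/13 -12/13 0; 0 0 1]
T4·…·T1 = [-12/13 5/13 0; 5/13 12/13 0; 0 0 1]
T5·…·T1 = [12/13 -5/13 0; 5/13 12/13 0; 0 0 1]
T6·…·T1 = [-12/13 5/13 0; 5/13 12/13 0; 0 0 1]

T = [-12/13 5/13 0; 5/13 12/13 0; 0 0 1]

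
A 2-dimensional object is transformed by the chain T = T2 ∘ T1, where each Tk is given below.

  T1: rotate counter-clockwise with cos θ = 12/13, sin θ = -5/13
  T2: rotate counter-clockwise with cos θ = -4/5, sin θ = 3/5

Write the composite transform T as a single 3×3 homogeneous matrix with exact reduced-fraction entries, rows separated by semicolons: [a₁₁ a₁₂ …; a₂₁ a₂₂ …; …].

T1 = [12/13 5/13 0; -5/13 12/13 0; 0 0 1]
T2·T1 = [-33/65 -56/65 0; 56/65 -33/65 0; 0 0 1]

T = [-33/65 -56/65 0; 56/65 -33/65 0; 0 0 1]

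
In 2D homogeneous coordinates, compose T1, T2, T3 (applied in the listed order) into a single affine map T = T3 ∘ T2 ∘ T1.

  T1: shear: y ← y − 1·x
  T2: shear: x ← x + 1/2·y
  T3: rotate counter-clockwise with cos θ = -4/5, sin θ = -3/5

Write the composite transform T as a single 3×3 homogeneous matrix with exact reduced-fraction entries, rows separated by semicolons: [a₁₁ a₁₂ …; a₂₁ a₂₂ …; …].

T1 = [1 0 0; -1 1 0; 0 0 1]
T2·T1 = [1/2 1/2 0; -1 1 0; 0 0 1]
T3·…·T1 = [-1 1/5 0; 1/2 -11/10 0; 0 0 1]

T = [-1 1/5 0; 1/2 -11/10 0; 0 0 1]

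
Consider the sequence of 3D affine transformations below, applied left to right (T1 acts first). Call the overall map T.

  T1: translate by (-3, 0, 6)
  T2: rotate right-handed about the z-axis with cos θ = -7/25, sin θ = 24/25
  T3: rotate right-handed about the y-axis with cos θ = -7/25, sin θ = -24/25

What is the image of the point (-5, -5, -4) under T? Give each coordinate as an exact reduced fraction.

T1 translate by (-3, 0, 6): (-5, -5, -4) → (-8, -5, 2)
T2 rotate right-handed about the z-axis with cos θ = -7/25, sin θ = 24/25: (-8, -5, 2) → (176/25, -157/25, 2)
T3 rotate right-handed about the y-axis with cos θ = -7/25, sin θ = -24/25: (176/25, -157/25, 2) → (-2432/625, -157/25, 3874/625)

T(p) = (-2432/625, -157/25, 3874/625)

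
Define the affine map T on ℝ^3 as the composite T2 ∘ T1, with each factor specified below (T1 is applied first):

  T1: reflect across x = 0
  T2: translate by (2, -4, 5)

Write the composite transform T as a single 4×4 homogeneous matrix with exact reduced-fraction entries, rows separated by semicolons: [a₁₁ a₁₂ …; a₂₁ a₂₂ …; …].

T1 = [-1 0 0 0; 0 1 0 0; 0 0 1 0; 0 0 0 1]
T2·T1 = [-1 0 0 2; 0 1 0 -4; 0 0 1 5; 0 0 0 1]

T = [-1 0 0 2; 0 1 0 -4; 0 0 1 5; 0 0 0 1]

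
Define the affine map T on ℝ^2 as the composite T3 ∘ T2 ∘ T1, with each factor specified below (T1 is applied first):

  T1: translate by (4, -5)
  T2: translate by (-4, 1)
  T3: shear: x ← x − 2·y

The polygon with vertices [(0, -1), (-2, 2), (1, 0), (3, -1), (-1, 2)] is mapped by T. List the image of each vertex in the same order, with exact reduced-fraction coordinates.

T1 translate by (4, -5): (0, -1) → (4, -6); (-2, 2) → (2, -3); (1, 0) → (5, -5); (3, -1) → (7, -6); (-1, 2) → (3, -3)
T2 translate by (-4, 1): (4, -6) → (0, -5); (2, -3) → (-2, -2); (5, -5) → (1, -4); (7, -6) → (3, -5); (3, -3) → (-1, -2)
T3 shear: x ← x − 2·y: (0, -5) → (10, -5); (-2, -2) → (2, -2); (1, -4) → (9, -4); (3, -5) → (13, -5); (-1, -2) → (3, -2)

image vertices: (10, -5), (2, -2), (9, -4), (13, -5), (3, -2)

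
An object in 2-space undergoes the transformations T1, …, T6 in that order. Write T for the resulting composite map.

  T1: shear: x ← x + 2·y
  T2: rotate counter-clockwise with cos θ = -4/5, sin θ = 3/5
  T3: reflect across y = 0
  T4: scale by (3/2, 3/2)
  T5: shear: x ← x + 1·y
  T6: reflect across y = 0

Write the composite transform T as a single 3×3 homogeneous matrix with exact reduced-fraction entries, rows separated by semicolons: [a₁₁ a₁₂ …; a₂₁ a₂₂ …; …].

T = [-21/10 -39/10 0; 9/10 3/5 0; 0 0 1]

T1 = [1 2 0; 0 1 0; 0 0 1]
T2·T1 = [-4/5 -11/5 0; 3/5 2/5 0; 0 0 1]
T3·…·T1 = [-4/5 -11/5 0; -3/5 -2/5 0; 0 0 1]
T4·…·T1 = [-6/5 -33/10 0; -9/10 -3/5 0; 0 0 1]
T5·…·T1 = [-21/10 -39/10 0; -9/10 -3/5 0; 0 0 1]
T6·…·T1 = [-21/10 -39/10 0; 9/10 3/5 0; 0 0 1]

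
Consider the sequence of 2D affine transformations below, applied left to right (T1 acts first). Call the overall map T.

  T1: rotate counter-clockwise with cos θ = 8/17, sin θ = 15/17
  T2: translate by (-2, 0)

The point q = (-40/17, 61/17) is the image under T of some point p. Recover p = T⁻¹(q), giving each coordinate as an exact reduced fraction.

T1 = [8/17 -15/17 0; 15/17 8/17 0; 0 0 1]
T2·T1 = [8/17 -15/17 -2; 15/17 8/17 0; 0 0 1]
det M = 1; M⁻¹ = [8/17 15/17 16/17; -15/17 8/17 -30/17; 0 0 1]
M⁻¹ · (-40/17, 61/17)ᵀ = (3, 2)ᵀ

p = (3, 2)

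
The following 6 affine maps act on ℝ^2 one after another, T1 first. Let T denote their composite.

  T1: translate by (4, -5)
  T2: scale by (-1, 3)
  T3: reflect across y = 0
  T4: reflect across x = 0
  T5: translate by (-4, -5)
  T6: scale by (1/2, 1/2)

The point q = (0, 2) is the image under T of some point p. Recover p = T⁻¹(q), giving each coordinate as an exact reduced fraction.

T1 = [1 0 4; 0 1 -5; 0 0 1]
T2·T1 = [-1 0 -4; 0 3 -15; 0 0 1]
T3·…·T1 = [-1 0 -4; 0 -3 15; 0 0 1]
T4·…·T1 = [1 0 4; 0 -3 15; 0 0 1]
T5·…·T1 = [1 0 0; 0 -3 10; 0 0 1]
T6·…·T1 = [1/2 0 0; 0 -3/2 5; 0 0 1]
det M = -3/4; M⁻¹ = [2 0 0; 0 -2/3 10/3; 0 0 1]
M⁻¹ · (0, 2)ᵀ = (0, 2)ᵀ

p = (0, 2)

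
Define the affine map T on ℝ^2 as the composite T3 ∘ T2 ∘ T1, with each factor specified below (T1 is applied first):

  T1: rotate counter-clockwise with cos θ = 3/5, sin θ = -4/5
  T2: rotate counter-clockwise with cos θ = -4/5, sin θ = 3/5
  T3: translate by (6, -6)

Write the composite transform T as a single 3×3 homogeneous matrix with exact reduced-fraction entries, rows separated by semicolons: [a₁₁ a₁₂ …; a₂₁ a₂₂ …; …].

T1 = [3/5 4/5 0; -4/5 3/5 0; 0 0 1]
T2·T1 = [0 -1 0; 1 0 0; 0 0 1]
T3·…·T1 = [0 -1 6; 1 0 -6; 0 0 1]

T = [0 -1 6; 1 0 -6; 0 0 1]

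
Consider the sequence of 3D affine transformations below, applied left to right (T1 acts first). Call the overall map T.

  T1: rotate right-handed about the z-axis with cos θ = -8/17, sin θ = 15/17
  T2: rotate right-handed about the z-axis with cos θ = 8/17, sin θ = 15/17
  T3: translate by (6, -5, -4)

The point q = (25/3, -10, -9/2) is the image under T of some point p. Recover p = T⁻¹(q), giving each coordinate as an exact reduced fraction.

T1 = [-8/17 -15/17 0 0; 15/17 -8/17 0 0; 0 0 1 0; 0 0 0 1]
T2·T1 = [-1 0 0 0; 0 -1 0 0; 0 0 1 0; 0 0 0 1]
T3·…·T1 = [-1 0 0 6; 0 -1 0 -5; 0 0 1 -4; 0 0 0 1]
det M = 1; M⁻¹ = [-1 0 0 6; 0 -1 0 -5; 0 0 1 4; 0 0 0 1]
M⁻¹ · (25/3, -10, -9/2)ᵀ = (-7/3, 5, -1/2)ᵀ

p = (-7/3, 5, -1/2)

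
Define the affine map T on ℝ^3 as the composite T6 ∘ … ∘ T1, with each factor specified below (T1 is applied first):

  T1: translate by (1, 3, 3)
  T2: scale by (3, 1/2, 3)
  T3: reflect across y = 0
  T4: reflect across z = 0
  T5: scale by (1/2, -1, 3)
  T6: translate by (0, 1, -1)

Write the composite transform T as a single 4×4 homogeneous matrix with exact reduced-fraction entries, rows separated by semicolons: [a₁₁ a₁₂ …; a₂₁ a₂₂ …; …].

T1 = [1 0 0 1; 0 1 0 3; 0 0 1 3; 0 0 0 1]
T2·T1 = [3 0 0 3; 0 1/2 0 3/2; 0 0 3 9; 0 0 0 1]
T3·…·T1 = [3 0 0 3; 0 -1/2 0 -3/2; 0 0 3 9; 0 0 0 1]
T4·…·T1 = [3 0 0 3; 0 -1/2 0 -3/2; 0 0 -3 -9; 0 0 0 1]
T5·…·T1 = [3/2 0 0 3/2; 0 1/2 0 3/2; 0 0 -9 -27; 0 0 0 1]
T6·…·T1 = [3/2 0 0 3/2; 0 1/2 0 5/2; 0 0 -9 -28; 0 0 0 1]

T = [3/2 0 0 3/2; 0 1/2 0 5/2; 0 0 -9 -28; 0 0 0 1]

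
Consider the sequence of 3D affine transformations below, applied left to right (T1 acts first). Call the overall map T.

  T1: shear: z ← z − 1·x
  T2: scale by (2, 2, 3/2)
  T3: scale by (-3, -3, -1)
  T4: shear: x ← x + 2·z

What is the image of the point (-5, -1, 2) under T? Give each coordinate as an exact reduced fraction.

T1 shear: z ← z − 1·x: (-5, -1, 2) → (-5, -1, 7)
T2 scale by (2, 2, 3/2): (-5, -1, 7) → (-10, -2, 21/2)
T3 scale by (-3, -3, -1): (-10, -2, 21/2) → (30, 6, -21/2)
T4 shear: x ← x + 2·z: (30, 6, -21/2) → (9, 6, -21/2)

T(p) = (9, 6, -21/2)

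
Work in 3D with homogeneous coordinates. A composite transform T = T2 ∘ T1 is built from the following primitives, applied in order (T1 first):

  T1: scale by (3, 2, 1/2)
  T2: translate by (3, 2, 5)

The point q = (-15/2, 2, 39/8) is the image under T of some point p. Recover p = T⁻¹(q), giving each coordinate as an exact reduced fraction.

p = (-7/2, 0, -1/4)

T1 = [3 0 0 0; 0 2 0 0; 0 0 1/2 0; 0 0 0 1]
T2·T1 = [3 0 0 3; 0 2 0 2; 0 0 1/2 5; 0 0 0 1]
det M = 3; M⁻¹ = [1/3 0 0 -1; 0 1/2 0 -1; 0 0 2 -10; 0 0 0 1]
M⁻¹ · (-15/2, 2, 39/8)ᵀ = (-7/2, 0, -1/4)ᵀ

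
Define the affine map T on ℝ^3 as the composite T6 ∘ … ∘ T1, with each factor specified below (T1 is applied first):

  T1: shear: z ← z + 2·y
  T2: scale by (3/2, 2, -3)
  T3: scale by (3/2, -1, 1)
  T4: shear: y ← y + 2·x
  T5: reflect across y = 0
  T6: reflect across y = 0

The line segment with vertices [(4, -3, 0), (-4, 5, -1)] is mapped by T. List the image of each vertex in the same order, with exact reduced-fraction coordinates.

image vertices: (9, 24, 18), (-9, -28, -27)

T1 shear: z ← z + 2·y: (4, -3, 0) → (4, -3, -6); (-4, 5, -1) → (-4, 5, 9)
T2 scale by (3/2, 2, -3): (4, -3, -6) → (6, -6, 18); (-4, 5, 9) → (-6, 10, -27)
T3 scale by (3/2, -1, 1): (6, -6, 18) → (9, 6, 18); (-6, 10, -27) → (-9, -10, -27)
T4 shear: y ← y + 2·x: (9, 6, 18) → (9, 24, 18); (-9, -10, -27) → (-9, -28, -27)
T5 reflect across y = 0: (9, 24, 18) → (9, -24, 18); (-9, -28, -27) → (-9, 28, -27)
T6 reflect across y = 0: (9, -24, 18) → (9, 24, 18); (-9, 28, -27) → (-9, -28, -27)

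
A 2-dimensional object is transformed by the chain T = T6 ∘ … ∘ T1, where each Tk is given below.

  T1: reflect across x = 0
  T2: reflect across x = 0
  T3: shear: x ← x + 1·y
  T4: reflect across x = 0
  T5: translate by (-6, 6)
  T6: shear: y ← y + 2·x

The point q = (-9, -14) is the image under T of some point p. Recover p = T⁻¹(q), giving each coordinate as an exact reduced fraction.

p = (5, -2)

T1 = [-1 0 0; 0 1 0; 0 0 1]
T2·T1 = [1 0 0; 0 1 0; 0 0 1]
T3·…·T1 = [1 1 0; 0 1 0; 0 0 1]
T4·…·T1 = [-1 -1 0; 0 1 0; 0 0 1]
T5·…·T1 = [-1 -1 -6; 0 1 6; 0 0 1]
T6·…·T1 = [-1 -1 -6; -2 -1 -6; 0 0 1]
det M = -1; M⁻¹ = [1 -1 0; -2 1 -6; 0 0 1]
M⁻¹ · (-9, -14)ᵀ = (5, -2)ᵀ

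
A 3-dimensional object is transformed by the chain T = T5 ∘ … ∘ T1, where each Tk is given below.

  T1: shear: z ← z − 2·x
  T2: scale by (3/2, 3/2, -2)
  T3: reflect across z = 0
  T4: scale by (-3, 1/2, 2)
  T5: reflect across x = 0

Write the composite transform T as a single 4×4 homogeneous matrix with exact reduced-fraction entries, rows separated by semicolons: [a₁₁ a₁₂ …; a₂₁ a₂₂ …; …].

T = [9/2 0 0 0; 0 3/4 0 0; -8 0 4 0; 0 0 0 1]

T1 = [1 0 0 0; 0 1 0 0; -2 0 1 0; 0 0 0 1]
T2·T1 = [3/2 0 0 0; 0 3/2 0 0; 4 0 -2 0; 0 0 0 1]
T3·…·T1 = [3/2 0 0 0; 0 3/2 0 0; -4 0 2 0; 0 0 0 1]
T4·…·T1 = [-9/2 0 0 0; 0 3/4 0 0; -8 0 4 0; 0 0 0 1]
T5·…·T1 = [9/2 0 0 0; 0 3/4 0 0; -8 0 4 0; 0 0 0 1]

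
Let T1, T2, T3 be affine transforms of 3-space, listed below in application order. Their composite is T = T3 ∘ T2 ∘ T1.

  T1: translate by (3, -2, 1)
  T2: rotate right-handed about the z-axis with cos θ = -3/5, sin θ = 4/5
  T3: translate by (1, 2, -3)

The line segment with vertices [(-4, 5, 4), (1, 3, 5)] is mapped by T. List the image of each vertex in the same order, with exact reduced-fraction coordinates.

T1 translate by (3, -2, 1): (-4, 5, 4) → (-1, 3, 5); (1, 3, 5) → (4, 1, 6)
T2 rotate right-handed about the z-axis with cos θ = -3/5, sin θ = 4/5: (-1, 3, 5) → (-9/5, -13/5, 5); (4, 1, 6) → (-16/5, 13/5, 6)
T3 translate by (1, 2, -3): (-9/5, -13/5, 5) → (-4/5, -3/5, 2); (-16/5, 13/5, 6) → (-11/5, 23/5, 3)

image vertices: (-4/5, -3/5, 2), (-11/5, 23/5, 3)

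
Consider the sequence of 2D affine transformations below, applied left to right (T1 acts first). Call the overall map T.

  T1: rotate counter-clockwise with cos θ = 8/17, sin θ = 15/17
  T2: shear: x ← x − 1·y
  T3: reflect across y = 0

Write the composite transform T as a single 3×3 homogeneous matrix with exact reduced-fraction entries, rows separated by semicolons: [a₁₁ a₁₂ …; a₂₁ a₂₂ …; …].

T1 = [8/17 -15/17 0; 15/17 8/17 0; 0 0 1]
T2·T1 = [-7/17 -23/17 0; 15/17 8/17 0; 0 0 1]
T3·…·T1 = [-7/17 -23/17 0; -15/17 -8/17 0; 0 0 1]

T = [-7/17 -23/17 0; -15/17 -8/17 0; 0 0 1]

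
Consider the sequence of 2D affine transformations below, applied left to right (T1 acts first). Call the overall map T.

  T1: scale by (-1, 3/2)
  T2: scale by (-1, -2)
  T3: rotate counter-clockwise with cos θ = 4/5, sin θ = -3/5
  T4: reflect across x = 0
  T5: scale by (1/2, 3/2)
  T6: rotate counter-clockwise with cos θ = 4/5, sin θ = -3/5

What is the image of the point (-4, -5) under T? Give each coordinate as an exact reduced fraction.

T1 scale by (-1, 3/2): (-4, -5) → (4, -15/2)
T2 scale by (-1, -2): (4, -15/2) → (-4, 15)
T3 rotate counter-clockwise with cos θ = 4/5, sin θ = -3/5: (-4, 15) → (29/5, 72/5)
T4 reflect across x = 0: (29/5, 72/5) → (-29/5, 72/5)
T5 scale by (1/2, 3/2): (-29/5, 72/5) → (-29/10, 108/5)
T6 rotate counter-clockwise with cos θ = 4/5, sin θ = -3/5: (-29/10, 108/5) → (266/25, 951/50)

T(p) = (266/25, 951/50)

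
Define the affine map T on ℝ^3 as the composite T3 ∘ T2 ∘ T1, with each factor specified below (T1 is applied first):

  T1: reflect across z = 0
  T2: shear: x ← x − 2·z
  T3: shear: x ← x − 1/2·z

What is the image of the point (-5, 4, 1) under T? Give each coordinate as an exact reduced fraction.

T(p) = (-5/2, 4, -1)

T1 reflect across z = 0: (-5, 4, 1) → (-5, 4, -1)
T2 shear: x ← x − 2·z: (-5, 4, -1) → (-3, 4, -1)
T3 shear: x ← x − 1/2·z: (-3, 4, -1) → (-5/2, 4, -1)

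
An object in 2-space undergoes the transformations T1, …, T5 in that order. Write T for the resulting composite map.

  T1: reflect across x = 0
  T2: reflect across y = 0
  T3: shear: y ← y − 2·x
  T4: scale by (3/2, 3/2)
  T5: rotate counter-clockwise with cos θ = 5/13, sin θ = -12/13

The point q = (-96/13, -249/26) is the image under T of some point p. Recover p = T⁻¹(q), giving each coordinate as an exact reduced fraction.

p = (-4, -1)

T1 = [-1 0 0; 0 1 0; 0 0 1]
T2·T1 = [-1 0 0; 0 -1 0; 0 0 1]
T3·…·T1 = [-1 0 0; 2 -1 0; 0 0 1]
T4·…·T1 = [-3/2 0 0; 3 -3/2 0; 0 0 1]
T5·…·T1 = [57/26 -18/13 0; 33/13 -15/26 0; 0 0 1]
det M = 9/4; M⁻¹ = [-10/39 8/13 0; -44/39 38/39 0; 0 0 1]
M⁻¹ · (-96/13, -249/26)ᵀ = (-4, -1)ᵀ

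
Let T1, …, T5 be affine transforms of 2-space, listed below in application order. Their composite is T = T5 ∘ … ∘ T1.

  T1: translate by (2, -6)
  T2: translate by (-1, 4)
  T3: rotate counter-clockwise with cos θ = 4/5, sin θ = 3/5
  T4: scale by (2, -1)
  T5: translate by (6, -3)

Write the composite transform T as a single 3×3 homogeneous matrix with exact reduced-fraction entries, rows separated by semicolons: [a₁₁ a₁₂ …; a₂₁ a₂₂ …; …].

T1 = [1 0 2; 0 1 -6; 0 0 1]
T2·T1 = [1 0 1; 0 1 -2; 0 0 1]
T3·…·T1 = [4/5 -3/5 2; 3/5 4/5 -1; 0 0 1]
T4·…·T1 = [8/5 -6/5 4; -3/5 -4/5 1; 0 0 1]
T5·…·T1 = [8/5 -6/5 10; -3/5 -4/5 -2; 0 0 1]

T = [8/5 -6/5 10; -3/5 -4/5 -2; 0 0 1]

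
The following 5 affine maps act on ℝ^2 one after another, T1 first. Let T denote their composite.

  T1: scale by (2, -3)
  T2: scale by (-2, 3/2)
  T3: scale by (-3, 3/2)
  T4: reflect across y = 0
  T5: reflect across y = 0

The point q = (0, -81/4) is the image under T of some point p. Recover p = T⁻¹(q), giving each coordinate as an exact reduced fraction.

T1 = [2 0 0; 0 -3 0; 0 0 1]
T2·T1 = [-4 0 0; 0 -9/2 0; 0 0 1]
T3·…·T1 = [12 0 0; 0 -27/4 0; 0 0 1]
T4·…·T1 = [12 0 0; 0 27/4 0; 0 0 1]
T5·…·T1 = [12 0 0; 0 -27/4 0; 0 0 1]
det M = -81; M⁻¹ = [1/12 0 0; 0 -4/27 0; 0 0 1]
M⁻¹ · (0, -81/4)ᵀ = (0, 3)ᵀ

p = (0, 3)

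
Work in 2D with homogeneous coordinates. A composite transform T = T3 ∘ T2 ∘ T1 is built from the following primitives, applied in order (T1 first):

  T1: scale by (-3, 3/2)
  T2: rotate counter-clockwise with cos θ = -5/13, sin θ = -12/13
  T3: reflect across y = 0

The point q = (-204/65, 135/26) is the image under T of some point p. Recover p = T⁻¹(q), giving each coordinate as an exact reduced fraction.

p = (-2, -3/5)

T1 = [-3 0 0; 0 3/2 0; 0 0 1]
T2·T1 = [15/13 18/13 0; 36/13 -15/26 0; 0 0 1]
T3·…·T1 = [15/13 18/13 0; -36/13 15/26 0; 0 0 1]
det M = 9/2; M⁻¹ = [5/39 -4/13 0; 8/13 10/39 0; 0 0 1]
M⁻¹ · (-204/65, 135/26)ᵀ = (-2, -3/5)ᵀ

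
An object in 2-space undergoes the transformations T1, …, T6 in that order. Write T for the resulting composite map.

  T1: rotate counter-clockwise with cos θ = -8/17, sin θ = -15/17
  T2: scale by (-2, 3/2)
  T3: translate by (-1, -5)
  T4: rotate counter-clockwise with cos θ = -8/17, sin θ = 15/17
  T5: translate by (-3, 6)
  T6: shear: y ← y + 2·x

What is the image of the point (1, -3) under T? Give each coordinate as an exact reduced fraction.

T(p) = (-1013/578, 2628/289)

T1 rotate counter-clockwise with cos θ = -8/17, sin θ = -15/17: (1, -3) → (-53/17, 9/17)
T2 scale by (-2, 3/2): (-53/17, 9/17) → (106/17, 27/34)
T3 translate by (-1, -5): (106/17, 27/34) → (89/17, -143/34)
T4 rotate counter-clockwise with cos θ = -8/17, sin θ = 15/17: (89/17, -143/34) → (721/578, 1907/289)
T5 translate by (-3, 6): (721/578, 1907/289) → (-1013/578, 3641/289)
T6 shear: y ← y + 2·x: (-1013/578, 3641/289) → (-1013/578, 2628/289)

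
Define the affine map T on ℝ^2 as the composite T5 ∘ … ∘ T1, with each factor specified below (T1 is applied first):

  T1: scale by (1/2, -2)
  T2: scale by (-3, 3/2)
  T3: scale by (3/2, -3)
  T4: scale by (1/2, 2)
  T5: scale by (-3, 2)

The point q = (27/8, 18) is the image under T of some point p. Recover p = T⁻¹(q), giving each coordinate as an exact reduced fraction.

T1 = [1/2 0 0; 0 -2 0; 0 0 1]
T2·T1 = [-3/2 0 0; 0 -3 0; 0 0 1]
T3·…·T1 = [-9/4 0 0; 0 9 0; 0 0 1]
T4·…·T1 = [-9/8 0 0; 0 18 0; 0 0 1]
T5·…·T1 = [27/8 0 0; 0 36 0; 0 0 1]
det M = 243/2; M⁻¹ = [8/27 0 0; 0 1/36 0; 0 0 1]
M⁻¹ · (27/8, 18)ᵀ = (1, 1/2)ᵀ

p = (1, 1/2)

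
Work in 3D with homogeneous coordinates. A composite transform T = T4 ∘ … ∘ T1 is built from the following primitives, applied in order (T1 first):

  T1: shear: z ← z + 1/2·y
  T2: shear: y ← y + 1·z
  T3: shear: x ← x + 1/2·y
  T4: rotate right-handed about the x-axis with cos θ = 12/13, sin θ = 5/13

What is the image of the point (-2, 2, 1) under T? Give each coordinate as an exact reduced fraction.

T1 shear: z ← z + 1/2·y: (-2, 2, 1) → (-2, 2, 2)
T2 shear: y ← y + 1·z: (-2, 2, 2) → (-2, 4, 2)
T3 shear: x ← x + 1/2·y: (-2, 4, 2) → (0, 4, 2)
T4 rotate right-handed about the x-axis with cos θ = 12/13, sin θ = 5/13: (0, 4, 2) → (0, 38/13, 44/13)

T(p) = (0, 38/13, 44/13)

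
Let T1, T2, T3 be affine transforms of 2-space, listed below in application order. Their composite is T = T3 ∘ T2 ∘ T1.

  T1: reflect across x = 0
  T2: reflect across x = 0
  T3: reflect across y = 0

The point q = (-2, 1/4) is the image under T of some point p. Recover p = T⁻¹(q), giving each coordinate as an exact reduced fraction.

T1 = [-1 0 0; 0 1 0; 0 0 1]
T2·T1 = [1 0 0; 0 1 0; 0 0 1]
T3·…·T1 = [1 0 0; 0 -1 0; 0 0 1]
det M = -1; M⁻¹ = [1 0 0; 0 -1 0; 0 0 1]
M⁻¹ · (-2, 1/4)ᵀ = (-2, -1/4)ᵀ

p = (-2, -1/4)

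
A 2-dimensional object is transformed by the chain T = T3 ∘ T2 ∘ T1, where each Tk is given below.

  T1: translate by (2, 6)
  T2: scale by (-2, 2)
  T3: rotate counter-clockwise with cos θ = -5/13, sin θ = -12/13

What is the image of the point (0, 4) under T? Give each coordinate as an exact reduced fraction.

T1 translate by (2, 6): (0, 4) → (2, 10)
T2 scale by (-2, 2): (2, 10) → (-4, 20)
T3 rotate counter-clockwise with cos θ = -5/13, sin θ = -12/13: (-4, 20) → (20, -4)

T(p) = (20, -4)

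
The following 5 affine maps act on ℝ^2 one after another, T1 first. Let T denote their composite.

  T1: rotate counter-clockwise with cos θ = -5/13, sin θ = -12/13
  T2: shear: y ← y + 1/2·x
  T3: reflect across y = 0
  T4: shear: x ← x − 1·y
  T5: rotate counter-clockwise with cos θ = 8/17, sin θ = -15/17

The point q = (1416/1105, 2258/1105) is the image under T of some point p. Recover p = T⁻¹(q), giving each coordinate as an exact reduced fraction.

T1 = [-5/13 12/13 0; -12/13 -5/13 0; 0 0 1]
T2·T1 = [-5/13 12/13 0; -29/26 1/13 0; 0 0 1]
T3·…·T1 = [-5/13 12/13 0; 29/26 -1/13 0; 0 0 1]
T4·…·T1 = [-3/2 1 0; 29/26 -1/13 0; 0 0 1]
T5·…·T1 = [123/442 89/221 0; 817/442 -203/221 0; 0 0 1]
det M = -1; M⁻¹ = [203/221 89/221 0; 817/442 -123/442 0; 0 0 1]
M⁻¹ · (1416/1105, 2258/1105)ᵀ = (2, 9/5)ᵀ

p = (2, 9/5)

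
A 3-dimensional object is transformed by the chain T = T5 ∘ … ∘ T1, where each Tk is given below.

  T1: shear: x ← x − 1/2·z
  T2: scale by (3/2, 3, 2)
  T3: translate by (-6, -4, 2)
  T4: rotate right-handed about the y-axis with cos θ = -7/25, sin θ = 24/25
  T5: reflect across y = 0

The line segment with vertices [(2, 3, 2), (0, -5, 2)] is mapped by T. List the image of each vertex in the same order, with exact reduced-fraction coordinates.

image vertices: (351/50, -5, 66/25), (393/50, 19, 138/25)

T1 shear: x ← x − 1/2·z: (2, 3, 2) → (1, 3, 2); (0, -5, 2) → (-1, -5, 2)
T2 scale by (3/2, 3, 2): (1, 3, 2) → (3/2, 9, 4); (-1, -5, 2) → (-3/2, -15, 4)
T3 translate by (-6, -4, 2): (3/2, 9, 4) → (-9/2, 5, 6); (-3/2, -15, 4) → (-15/2, -19, 6)
T4 rotate right-handed about the y-axis with cos θ = -7/25, sin θ = 24/25: (-9/2, 5, 6) → (351/50, 5, 66/25); (-15/2, -19, 6) → (393/50, -19, 138/25)
T5 reflect across y = 0: (351/50, 5, 66/25) → (351/50, -5, 66/25); (393/50, -19, 138/25) → (393/50, 19, 138/25)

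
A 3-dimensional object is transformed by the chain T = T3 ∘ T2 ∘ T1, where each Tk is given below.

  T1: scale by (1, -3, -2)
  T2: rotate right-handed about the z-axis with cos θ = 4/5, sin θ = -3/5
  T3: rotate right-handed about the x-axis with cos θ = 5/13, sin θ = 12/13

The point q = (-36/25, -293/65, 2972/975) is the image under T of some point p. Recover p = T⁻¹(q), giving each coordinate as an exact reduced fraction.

p = (-9/5, 0, -8/3)

T1 = [1 0 0 0; 0 -3 0 0; 0 0 -2 0; 0 0 0 1]
T2·T1 = [4/5 -9/5 0 0; -3/5 -12/5 0 0; 0 0 -2 0; 0 0 0 1]
T3·…·T1 = [4/5 -9/5 0 0; -3/13 -12/13 24/13 0; -36/65 -144/65 -10/13 0; 0 0 0 1]
det M = 6; M⁻¹ = [4/5 -3/13 -36/65 0; -1/5 -4/39 -16/65 0; 0 6/13 -5/26 0; 0 0 0 1]
M⁻¹ · (-36/25, -293/65, 2972/975)ᵀ = (-9/5, 0, -8/3)ᵀ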